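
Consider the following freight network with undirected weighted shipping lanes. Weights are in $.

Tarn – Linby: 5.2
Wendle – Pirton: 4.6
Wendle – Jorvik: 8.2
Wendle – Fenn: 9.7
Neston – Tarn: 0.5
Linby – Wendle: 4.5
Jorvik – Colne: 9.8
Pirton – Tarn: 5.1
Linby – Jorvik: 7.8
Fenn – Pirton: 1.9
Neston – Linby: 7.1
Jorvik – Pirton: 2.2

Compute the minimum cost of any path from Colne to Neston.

Enumerating some paths:
Colne–Jorvik–Pirton–Tarn–Neston: 9.8+2.2+5.1+0.5 = 17.6
Colne–Jorvik–Pirton–Wendle–Linby–Tarn–Neston: 9.8+2.2+4.6+4.5+5.2+0.5 = 26.8
Colne–Jorvik–Linby–Neston: 9.8+7.8+7.1 = 24.7
Colne–Jorvik–Linby–Tarn–Neston: 9.8+7.8+5.2+0.5 = 23.3
The minimum is $17.6 via Colne–Jorvik–Pirton–Tarn–Neston.

$17.6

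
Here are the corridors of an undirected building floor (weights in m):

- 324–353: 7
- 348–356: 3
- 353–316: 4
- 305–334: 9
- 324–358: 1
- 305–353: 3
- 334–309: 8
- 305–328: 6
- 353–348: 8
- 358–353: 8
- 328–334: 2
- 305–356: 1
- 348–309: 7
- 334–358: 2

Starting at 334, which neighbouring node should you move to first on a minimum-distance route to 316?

358

Enumerating some paths:
334–358–353–316: 2+8+4 = 14
334–328–305–353–316: 2+6+3+4 = 15
334–305–353–316: 9+3+4 = 16
Cheapest is 334–358–353–316 at 14 m.
So from 334 the first move is to 358.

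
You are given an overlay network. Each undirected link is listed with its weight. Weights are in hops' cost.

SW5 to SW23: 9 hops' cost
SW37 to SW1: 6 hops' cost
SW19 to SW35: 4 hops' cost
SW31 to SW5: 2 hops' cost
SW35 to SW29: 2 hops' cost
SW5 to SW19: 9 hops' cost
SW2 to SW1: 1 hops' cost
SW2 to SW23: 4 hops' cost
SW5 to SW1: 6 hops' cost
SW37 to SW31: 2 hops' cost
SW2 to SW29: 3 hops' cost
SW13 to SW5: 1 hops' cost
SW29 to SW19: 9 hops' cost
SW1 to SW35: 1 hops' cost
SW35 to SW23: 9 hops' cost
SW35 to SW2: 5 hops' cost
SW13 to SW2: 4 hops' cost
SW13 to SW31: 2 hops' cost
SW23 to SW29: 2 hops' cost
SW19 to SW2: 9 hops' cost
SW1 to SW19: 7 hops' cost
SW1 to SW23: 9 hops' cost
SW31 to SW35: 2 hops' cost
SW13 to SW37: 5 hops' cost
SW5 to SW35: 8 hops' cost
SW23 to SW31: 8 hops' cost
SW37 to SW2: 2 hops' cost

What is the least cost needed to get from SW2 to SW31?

4 hops' cost

Compare a few routes:
SW2 → SW1 → SW35 → SW31: 1+1+2 = 4
SW2 → SW13 → SW31: 4+2 = 6
The minimum is 4 hops' cost via SW2 → SW1 → SW35 → SW31.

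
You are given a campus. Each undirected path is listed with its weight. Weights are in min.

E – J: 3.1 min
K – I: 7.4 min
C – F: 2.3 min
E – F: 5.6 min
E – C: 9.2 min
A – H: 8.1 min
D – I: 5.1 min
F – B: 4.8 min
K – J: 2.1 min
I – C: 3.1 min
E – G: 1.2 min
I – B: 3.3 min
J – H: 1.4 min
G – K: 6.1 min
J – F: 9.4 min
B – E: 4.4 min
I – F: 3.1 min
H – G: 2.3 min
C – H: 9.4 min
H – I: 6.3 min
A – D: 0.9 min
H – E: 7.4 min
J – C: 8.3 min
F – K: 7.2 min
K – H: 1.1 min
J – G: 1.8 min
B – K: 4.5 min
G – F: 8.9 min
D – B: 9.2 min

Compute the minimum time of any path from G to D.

11.3 min

Compare a few routes:
G → J → H → A → D: 1.8+1.4+8.1+0.9 = 12.2
G → H → I → D: 2.3+6.3+5.1 = 13.7
G → H → A → D: 2.3+8.1+0.9 = 11.3
Cheapest is G → H → A → D at 11.3 min.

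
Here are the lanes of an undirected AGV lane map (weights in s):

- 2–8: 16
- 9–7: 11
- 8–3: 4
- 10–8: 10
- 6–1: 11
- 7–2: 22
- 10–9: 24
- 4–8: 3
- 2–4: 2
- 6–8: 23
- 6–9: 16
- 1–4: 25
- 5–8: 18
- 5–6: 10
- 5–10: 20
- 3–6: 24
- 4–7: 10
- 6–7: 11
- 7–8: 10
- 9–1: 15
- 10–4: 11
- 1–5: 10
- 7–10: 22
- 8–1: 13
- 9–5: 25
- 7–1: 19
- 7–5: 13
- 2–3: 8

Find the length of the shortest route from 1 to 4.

16 s

Compare a few routes:
1–8–4: 13+3 = 16
1–4: 25 = 25
1–7–4: 19+10 = 29
1–8–3–2–4: 13+4+8+2 = 27
Cheapest is 1–8–4 at 16 s.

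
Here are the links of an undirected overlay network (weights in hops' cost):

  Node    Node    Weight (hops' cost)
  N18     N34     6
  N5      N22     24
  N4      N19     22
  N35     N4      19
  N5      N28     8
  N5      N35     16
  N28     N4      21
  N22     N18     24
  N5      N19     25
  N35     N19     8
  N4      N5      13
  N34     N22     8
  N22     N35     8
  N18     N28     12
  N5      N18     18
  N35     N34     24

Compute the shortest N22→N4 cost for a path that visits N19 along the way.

38 hops' cost

Shortest N22→N19: N22 → N35 → N19 = 16
Shortest N19→N4: N19 → N4 = 22
Total via N19: 16 + 22 = 38 hops' cost.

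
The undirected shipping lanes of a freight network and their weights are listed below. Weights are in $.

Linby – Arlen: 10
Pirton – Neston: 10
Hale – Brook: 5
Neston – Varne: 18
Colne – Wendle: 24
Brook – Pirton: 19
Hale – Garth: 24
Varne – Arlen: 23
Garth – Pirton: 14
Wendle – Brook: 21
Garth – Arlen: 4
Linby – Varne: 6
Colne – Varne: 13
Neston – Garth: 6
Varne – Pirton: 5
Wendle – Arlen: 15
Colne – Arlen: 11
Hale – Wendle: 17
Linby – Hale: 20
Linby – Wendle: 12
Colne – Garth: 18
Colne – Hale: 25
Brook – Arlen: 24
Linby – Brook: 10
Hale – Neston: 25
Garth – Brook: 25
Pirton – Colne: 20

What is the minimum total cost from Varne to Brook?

$16

Settle nodes by increasing distance from Varne:
Varne: 0
Pirton: 5  (via Varne)
Linby: 6  (via Varne)
Colne: 13  (via Varne)
Neston: 15  (via Pirton)
Arlen: 16  (via Linby)
Brook: 16  (via Linby)
Shortest route: Varne → Linby → Brook = $16.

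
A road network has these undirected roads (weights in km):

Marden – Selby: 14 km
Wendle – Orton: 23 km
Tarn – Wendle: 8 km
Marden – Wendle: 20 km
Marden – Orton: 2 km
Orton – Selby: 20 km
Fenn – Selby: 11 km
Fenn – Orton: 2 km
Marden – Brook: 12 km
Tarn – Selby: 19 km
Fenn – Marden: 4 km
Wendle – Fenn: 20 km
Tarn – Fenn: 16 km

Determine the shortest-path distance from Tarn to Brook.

32 km

Shortest distances from Tarn:
Tarn: 0
Wendle: 8  (via Tarn)
Fenn: 16  (via Tarn)
Orton: 18  (via Fenn)
Selby: 19  (via Tarn)
Marden: 20  (via Fenn)
Brook: 32  (via Marden)
Shortest route: Tarn → Fenn → Marden → Brook = 32 km.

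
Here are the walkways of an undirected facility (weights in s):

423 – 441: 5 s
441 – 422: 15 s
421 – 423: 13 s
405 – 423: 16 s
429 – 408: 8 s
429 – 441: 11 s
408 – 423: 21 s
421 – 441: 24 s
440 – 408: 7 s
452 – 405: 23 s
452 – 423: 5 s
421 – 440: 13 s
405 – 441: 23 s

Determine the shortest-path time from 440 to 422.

41 s

Compare a few routes:
440–408–429–441–422: 7+8+11+15 = 41
440–421–423–441–422: 13+13+5+15 = 46
Cheapest is 440–408–429–441–422 at 41 s.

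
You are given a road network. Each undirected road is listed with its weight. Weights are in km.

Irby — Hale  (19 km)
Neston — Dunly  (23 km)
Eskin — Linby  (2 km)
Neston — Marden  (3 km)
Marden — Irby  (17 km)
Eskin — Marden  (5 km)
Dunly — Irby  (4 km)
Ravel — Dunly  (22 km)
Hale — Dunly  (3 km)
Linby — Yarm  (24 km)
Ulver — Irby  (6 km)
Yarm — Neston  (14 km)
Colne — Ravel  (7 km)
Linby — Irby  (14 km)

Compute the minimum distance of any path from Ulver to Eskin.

22 km

Settle nodes by increasing distance from Ulver:
Ulver: 0
Irby: 6  (via Ulver)
Dunly: 10  (via Irby)
Hale: 13  (via Dunly)
Linby: 20  (via Irby)
Eskin: 22  (via Linby)
Shortest route: Ulver–Irby–Linby–Eskin = 22 km.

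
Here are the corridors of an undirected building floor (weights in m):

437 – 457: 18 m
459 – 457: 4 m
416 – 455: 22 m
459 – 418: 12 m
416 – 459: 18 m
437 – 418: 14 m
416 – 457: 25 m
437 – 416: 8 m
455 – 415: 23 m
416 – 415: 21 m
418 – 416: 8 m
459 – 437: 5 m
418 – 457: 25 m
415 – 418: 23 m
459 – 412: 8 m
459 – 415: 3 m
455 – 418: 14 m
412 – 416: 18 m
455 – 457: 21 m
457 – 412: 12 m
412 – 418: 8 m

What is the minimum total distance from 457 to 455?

21 m

Candidate routes:
457–459–418–455: 4+12+14 = 30
457–459–415–455: 4+3+23 = 30
457–455: 21 = 21
The minimum is 21 m via 457–455.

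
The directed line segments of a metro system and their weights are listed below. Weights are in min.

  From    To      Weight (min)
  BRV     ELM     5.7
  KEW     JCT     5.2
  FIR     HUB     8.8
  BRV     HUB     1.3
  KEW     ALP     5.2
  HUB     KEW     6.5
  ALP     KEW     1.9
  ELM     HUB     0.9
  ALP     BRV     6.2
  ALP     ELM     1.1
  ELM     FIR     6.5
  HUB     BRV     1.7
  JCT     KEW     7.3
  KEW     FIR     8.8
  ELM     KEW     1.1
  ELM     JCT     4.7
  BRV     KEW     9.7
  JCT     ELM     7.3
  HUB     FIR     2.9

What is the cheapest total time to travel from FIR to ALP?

20.5 min

Candidate routes:
FIR - HUB - KEW - ALP: 8.8+6.5+5.2 = 20.5
FIR - HUB - BRV - ELM - KEW - ALP: 8.8+1.7+5.7+1.1+5.2 = 22.5
Cheapest is FIR - HUB - KEW - ALP at 20.5 min.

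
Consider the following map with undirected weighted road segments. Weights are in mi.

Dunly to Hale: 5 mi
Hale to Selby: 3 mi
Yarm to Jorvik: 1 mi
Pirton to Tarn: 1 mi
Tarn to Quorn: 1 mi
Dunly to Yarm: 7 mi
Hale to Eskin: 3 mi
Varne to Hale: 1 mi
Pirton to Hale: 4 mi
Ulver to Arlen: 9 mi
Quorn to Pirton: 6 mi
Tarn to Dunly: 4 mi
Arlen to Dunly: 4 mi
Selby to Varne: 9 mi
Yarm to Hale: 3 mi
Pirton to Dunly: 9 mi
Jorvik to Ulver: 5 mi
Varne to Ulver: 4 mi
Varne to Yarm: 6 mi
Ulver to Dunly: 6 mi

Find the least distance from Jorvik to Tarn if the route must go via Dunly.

Shortest Jorvik→Dunly: Jorvik → Yarm → Dunly = 8
Best Dunly to Tarn: Dunly → Tarn costing 4
Total via Dunly: 8 + 4 = 12 mi.

12 mi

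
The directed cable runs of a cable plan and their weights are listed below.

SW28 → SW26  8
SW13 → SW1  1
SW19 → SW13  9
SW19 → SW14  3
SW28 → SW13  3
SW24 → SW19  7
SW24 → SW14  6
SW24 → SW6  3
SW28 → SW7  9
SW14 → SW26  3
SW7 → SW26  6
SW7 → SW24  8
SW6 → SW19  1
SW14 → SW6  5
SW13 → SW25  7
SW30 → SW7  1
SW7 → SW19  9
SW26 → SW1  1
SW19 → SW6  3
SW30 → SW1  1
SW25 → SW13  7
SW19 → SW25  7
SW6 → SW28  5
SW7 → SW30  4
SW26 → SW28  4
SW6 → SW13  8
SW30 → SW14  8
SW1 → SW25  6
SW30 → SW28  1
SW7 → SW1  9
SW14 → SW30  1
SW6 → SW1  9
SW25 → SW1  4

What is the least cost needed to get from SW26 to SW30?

Running Dijkstra from SW26:
SW26: 0
SW1: 1  (via SW26)
SW28: 4  (via SW26)
SW25: 7  (via SW1)
SW13: 7  (via SW28)
SW7: 13  (via SW28)
SW30: 17  (via SW7)
Shortest route: SW26 → SW28 → SW7 → SW30 = 17.

17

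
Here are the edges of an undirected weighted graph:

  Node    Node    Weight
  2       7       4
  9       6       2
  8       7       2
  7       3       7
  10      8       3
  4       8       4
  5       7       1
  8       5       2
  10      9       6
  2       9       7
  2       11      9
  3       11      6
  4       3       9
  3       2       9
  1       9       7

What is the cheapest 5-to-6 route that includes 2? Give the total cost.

14

Best 5 to 2: 5–7–2 costing 5
Shortest 2→6: 2–9–6 = 9
Total via 2: 5 + 9 = 14.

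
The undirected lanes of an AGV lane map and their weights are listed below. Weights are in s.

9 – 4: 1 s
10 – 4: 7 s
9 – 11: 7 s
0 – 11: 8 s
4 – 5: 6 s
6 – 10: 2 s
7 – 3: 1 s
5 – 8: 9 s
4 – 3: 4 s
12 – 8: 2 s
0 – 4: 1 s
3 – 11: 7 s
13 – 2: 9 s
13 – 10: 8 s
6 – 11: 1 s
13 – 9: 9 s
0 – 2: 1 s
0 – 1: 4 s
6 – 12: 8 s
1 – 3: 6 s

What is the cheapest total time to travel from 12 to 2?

18 s

Enumerating some paths:
12 → 6 → 11 → 9 → 4 → 0 → 2: 8+1+7+1+1+1 = 19
12 → 6 → 10 → 4 → 0 → 2: 8+2+7+1+1 = 19
12 → 8 → 5 → 4 → 0 → 2: 2+9+6+1+1 = 19
12 → 6 → 11 → 0 → 2: 8+1+8+1 = 18
The minimum is 18 s via 12 → 6 → 11 → 0 → 2.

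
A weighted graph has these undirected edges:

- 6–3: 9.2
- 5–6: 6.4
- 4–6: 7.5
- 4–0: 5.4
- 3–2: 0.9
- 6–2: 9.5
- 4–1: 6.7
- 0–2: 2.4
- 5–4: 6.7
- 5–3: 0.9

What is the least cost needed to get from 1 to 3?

Enumerating some paths:
1–4–5–3: 6.7+6.7+0.9 = 14.3
1–4–0–2–3: 6.7+5.4+2.4+0.9 = 15.4
The minimum is 14.3 via 1–4–5–3.

14.3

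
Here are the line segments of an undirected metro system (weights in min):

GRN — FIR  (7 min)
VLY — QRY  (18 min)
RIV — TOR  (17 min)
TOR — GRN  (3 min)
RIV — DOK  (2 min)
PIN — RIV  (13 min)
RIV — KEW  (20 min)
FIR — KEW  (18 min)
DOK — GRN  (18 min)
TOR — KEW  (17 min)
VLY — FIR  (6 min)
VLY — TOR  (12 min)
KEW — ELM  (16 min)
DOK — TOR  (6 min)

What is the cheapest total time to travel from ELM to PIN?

Settle nodes by increasing distance from ELM:
ELM: 0
KEW: 16  (via ELM)
TOR: 33  (via KEW)
FIR: 34  (via KEW)
RIV: 36  (via KEW)
GRN: 36  (via TOR)
DOK: 38  (via RIV)
VLY: 40  (via FIR)
PIN: 49  (via RIV)
Shortest route: ELM → KEW → RIV → PIN = 49 min.

49 min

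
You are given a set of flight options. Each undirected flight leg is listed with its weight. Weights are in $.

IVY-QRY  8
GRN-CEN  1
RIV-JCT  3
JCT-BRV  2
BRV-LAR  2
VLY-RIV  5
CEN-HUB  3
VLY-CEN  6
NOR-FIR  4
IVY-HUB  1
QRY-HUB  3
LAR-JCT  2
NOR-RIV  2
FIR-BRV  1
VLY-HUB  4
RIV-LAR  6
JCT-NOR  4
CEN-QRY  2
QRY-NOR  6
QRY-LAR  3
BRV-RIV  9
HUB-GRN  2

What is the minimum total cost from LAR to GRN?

Running Dijkstra from LAR:
LAR: 0
BRV: 2  (via LAR)
JCT: 2  (via LAR)
QRY: 3  (via LAR)
FIR: 3  (via BRV)
CEN: 5  (via QRY)
RIV: 5  (via JCT)
GRN: 6  (via CEN)
Shortest route: LAR → QRY → CEN → GRN = $6.

$6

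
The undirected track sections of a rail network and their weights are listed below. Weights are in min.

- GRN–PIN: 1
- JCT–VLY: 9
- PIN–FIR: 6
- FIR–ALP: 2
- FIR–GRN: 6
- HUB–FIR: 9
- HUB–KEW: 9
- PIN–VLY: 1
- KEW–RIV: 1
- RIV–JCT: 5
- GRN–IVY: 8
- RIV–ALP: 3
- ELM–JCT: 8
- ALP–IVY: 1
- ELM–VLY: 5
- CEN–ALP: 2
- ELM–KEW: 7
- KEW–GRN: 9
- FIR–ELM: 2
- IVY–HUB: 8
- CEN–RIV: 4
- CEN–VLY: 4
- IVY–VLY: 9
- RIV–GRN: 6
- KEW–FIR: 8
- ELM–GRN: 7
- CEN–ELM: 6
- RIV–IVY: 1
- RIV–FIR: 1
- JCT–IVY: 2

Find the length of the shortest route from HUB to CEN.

11 min

Shortest distances from HUB:
HUB: 0
IVY: 8  (via HUB)
FIR: 9  (via HUB)
RIV: 9  (via IVY)
ALP: 9  (via IVY)
KEW: 9  (via HUB)
JCT: 10  (via IVY)
ELM: 11  (via FIR)
CEN: 11  (via ALP)
Shortest route: HUB → IVY → ALP → CEN = 11 min.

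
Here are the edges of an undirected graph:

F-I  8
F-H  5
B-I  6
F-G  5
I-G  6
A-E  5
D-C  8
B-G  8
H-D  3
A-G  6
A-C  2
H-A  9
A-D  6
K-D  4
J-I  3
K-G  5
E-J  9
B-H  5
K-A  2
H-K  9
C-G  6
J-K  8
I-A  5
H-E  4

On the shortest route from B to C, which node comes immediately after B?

Candidate routes:
B - I - A - C: 6+5+2 = 13
B - G - A - C: 8+6+2 = 16
B - G - C: 8+6 = 14
Cheapest is B - I - A - C at 13.
So from B the first move is to I.

I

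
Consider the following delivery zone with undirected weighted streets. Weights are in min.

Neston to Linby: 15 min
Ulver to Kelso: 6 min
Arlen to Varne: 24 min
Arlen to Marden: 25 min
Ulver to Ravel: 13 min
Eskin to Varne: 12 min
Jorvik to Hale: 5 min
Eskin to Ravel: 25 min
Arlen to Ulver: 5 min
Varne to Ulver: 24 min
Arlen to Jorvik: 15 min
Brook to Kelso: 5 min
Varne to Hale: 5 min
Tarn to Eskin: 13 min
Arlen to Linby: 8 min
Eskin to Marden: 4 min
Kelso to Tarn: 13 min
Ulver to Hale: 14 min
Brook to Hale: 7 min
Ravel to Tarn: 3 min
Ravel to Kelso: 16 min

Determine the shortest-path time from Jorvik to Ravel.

32 min

Enumerating some paths:
Jorvik → Hale → Ulver → Ravel: 5+14+13 = 32
Jorvik → Arlen → Ulver → Ravel: 15+5+13 = 33
Cheapest is Jorvik → Hale → Ulver → Ravel at 32 min.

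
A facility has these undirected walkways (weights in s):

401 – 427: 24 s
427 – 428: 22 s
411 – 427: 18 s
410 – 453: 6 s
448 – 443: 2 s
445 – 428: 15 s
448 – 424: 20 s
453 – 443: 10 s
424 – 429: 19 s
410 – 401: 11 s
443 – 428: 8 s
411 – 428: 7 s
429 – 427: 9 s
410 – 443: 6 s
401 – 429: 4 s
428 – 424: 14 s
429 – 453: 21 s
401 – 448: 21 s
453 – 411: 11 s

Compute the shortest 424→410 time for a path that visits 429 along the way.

Best 424 to 429: 424 → 429 costing 19
Best 429 to 410: 429 → 401 → 410 costing 15
Total via 429: 19 + 15 = 34 s.

34 s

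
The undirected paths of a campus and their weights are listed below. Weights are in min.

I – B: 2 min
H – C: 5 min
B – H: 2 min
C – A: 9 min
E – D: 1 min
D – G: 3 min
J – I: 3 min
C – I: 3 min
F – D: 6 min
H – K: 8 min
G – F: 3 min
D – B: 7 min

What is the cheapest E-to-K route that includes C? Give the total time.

Shortest E→C: E–D–B–I–C = 13
Best C to K: C–H–K costing 13
Total via C: 13 + 13 = 26 min.

26 min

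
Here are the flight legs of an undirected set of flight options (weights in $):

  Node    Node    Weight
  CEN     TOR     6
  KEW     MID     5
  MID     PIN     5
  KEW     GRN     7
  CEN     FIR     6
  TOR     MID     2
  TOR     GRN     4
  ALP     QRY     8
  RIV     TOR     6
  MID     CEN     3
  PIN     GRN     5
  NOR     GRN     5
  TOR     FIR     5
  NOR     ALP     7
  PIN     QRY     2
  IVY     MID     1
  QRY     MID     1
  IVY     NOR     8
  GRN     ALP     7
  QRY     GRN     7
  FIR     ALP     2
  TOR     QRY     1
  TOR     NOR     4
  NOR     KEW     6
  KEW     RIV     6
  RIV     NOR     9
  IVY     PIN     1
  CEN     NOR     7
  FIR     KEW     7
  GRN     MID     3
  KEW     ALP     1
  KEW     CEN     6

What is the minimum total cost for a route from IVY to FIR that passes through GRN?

$13

Best IVY to GRN: IVY–MID–GRN costing 4
Shortest GRN→FIR: GRN–TOR–FIR = 9
Total via GRN: 4 + 9 = $13.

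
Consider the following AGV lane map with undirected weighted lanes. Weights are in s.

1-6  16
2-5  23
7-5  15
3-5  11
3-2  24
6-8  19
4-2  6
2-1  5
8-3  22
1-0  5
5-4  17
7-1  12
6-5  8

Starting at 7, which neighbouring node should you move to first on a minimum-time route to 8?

Candidate routes:
7–1–6–8: 12+16+19 = 47
7–5–3–8: 15+11+22 = 48
7–5–6–8: 15+8+19 = 42
Cheapest is 7–5–6–8 at 42 s.
So from 7 the first move is to 5.

5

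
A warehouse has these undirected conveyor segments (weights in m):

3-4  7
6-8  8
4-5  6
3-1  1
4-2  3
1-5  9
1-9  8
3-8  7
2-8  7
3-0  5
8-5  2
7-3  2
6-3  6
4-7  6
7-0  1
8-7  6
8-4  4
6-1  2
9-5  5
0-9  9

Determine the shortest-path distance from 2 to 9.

14 m

Settle nodes by increasing distance from 2:
2: 0
4: 3  (via 2)
8: 7  (via 2)
5: 9  (via 4)
7: 9  (via 4)
0: 10  (via 7)
3: 10  (via 4)
1: 11  (via 3)
6: 13  (via 1)
9: 14  (via 5)
Shortest route: 2 → 4 → 5 → 9 = 14 m.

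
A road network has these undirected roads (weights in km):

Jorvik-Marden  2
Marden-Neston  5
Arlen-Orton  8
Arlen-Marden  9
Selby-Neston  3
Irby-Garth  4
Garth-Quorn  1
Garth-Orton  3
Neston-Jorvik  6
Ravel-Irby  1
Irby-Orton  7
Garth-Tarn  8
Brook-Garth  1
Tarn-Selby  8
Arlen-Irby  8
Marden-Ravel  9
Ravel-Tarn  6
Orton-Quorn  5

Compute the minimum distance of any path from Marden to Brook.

15 km

Settle nodes by increasing distance from Marden:
Marden: 0
Jorvik: 2  (via Marden)
Neston: 5  (via Marden)
Selby: 8  (via Neston)
Ravel: 9  (via Marden)
Arlen: 9  (via Marden)
Irby: 10  (via Ravel)
Garth: 14  (via Irby)
Quorn: 15  (via Garth)
Brook: 15  (via Garth)
Shortest route: Marden–Ravel–Irby–Garth–Brook = 15 km.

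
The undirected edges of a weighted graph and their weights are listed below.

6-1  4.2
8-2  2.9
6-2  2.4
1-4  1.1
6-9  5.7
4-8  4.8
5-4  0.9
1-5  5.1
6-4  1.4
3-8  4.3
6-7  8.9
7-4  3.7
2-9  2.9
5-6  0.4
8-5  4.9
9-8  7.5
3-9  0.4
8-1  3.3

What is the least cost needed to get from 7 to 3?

10.7

Enumerating some paths:
7–4–6–2–9–3: 3.7+1.4+2.4+2.9+0.4 = 10.8
7–4–5–6–2–9–3: 3.7+0.9+0.4+2.4+2.9+0.4 = 10.7
7–4–6–9–3: 3.7+1.4+5.7+0.4 = 11.2
7–4–5–6–9–3: 3.7+0.9+0.4+5.7+0.4 = 11.1
Cheapest is 7–4–5–6–2–9–3 at 10.7.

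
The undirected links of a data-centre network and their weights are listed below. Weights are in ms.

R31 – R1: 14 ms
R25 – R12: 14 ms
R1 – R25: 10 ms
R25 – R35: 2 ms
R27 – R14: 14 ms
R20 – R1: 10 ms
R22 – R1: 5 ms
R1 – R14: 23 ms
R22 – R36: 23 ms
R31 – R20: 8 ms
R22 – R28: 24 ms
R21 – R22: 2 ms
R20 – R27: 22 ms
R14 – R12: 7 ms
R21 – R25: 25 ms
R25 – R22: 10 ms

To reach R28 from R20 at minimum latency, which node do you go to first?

Compare a few routes:
R20–R31–R1–R25–R22–R28: 8+14+10+10+24 = 66
R20–R1–R22–R28: 10+5+24 = 39
R20–R31–R1–R22–R28: 8+14+5+24 = 51
R20–R1–R25–R22–R28: 10+10+10+24 = 54
Cheapest is R20–R1–R22–R28 at 39 ms.
So from R20 the first move is to R1.

R1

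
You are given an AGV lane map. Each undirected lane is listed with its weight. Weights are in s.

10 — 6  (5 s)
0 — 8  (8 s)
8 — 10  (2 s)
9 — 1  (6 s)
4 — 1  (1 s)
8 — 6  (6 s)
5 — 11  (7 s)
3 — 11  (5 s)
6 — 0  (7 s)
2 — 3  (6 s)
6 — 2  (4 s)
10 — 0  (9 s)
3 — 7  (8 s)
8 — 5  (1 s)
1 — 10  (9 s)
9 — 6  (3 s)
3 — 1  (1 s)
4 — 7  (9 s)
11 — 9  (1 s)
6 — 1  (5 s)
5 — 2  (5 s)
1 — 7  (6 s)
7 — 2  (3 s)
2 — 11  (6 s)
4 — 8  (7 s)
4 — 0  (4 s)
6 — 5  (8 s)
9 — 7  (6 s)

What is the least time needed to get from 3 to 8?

9 s

Enumerating some paths:
3 - 2 - 5 - 8: 6+5+1 = 12
3 - 1 - 4 - 8: 1+1+7 = 9
3 - 1 - 6 - 8: 1+5+6 = 12
3 - 1 - 10 - 8: 1+9+2 = 12
The minimum is 9 s via 3 - 1 - 4 - 8.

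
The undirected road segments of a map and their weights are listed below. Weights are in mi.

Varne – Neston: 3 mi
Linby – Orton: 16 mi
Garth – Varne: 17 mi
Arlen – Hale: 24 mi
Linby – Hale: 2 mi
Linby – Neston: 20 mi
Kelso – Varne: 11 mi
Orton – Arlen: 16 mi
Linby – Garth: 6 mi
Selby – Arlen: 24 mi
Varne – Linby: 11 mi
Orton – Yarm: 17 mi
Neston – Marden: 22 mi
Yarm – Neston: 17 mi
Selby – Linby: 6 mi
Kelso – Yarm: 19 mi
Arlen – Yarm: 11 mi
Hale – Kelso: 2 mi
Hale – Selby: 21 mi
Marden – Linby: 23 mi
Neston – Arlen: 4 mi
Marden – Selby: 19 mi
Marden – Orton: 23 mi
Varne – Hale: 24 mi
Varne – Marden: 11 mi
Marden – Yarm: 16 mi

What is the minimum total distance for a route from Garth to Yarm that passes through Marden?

Shortest Garth→Marden: Garth → Varne → Marden = 28
Shortest Marden→Yarm: Marden → Yarm = 16
Total via Marden: 28 + 16 = 44 mi.

44 mi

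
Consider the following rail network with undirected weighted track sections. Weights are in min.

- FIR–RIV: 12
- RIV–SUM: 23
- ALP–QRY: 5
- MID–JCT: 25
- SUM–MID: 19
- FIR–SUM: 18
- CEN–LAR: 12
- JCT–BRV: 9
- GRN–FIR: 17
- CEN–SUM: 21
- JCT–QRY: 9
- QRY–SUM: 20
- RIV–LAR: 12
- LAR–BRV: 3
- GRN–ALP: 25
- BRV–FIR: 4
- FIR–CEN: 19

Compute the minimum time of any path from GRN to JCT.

Running Dijkstra from GRN:
GRN: 0
FIR: 17  (via GRN)
BRV: 21  (via FIR)
LAR: 24  (via BRV)
ALP: 25  (via GRN)
RIV: 29  (via FIR)
JCT: 30  (via BRV)
Shortest route: GRN → FIR → BRV → JCT = 30 min.

30 min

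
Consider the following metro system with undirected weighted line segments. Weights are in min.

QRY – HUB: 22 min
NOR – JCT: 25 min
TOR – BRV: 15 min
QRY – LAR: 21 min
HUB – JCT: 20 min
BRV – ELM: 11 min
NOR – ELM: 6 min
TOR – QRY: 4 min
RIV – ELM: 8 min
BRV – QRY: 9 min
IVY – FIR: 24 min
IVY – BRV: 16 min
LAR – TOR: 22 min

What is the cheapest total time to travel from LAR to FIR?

70 min

Compare a few routes:
LAR → TOR → QRY → BRV → IVY → FIR: 22+4+9+16+24 = 75
LAR → QRY → BRV → IVY → FIR: 21+9+16+24 = 70
The minimum is 70 min via LAR → QRY → BRV → IVY → FIR.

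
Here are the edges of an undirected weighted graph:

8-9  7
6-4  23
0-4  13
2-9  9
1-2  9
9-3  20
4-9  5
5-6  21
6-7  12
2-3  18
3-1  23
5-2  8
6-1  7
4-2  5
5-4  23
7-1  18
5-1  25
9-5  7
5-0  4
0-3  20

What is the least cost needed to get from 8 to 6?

Settle nodes by increasing distance from 8:
8: 0
9: 7  (via 8)
4: 12  (via 9)
5: 14  (via 9)
2: 16  (via 9)
0: 18  (via 5)
1: 25  (via 2)
3: 27  (via 9)
6: 32  (via 1)
Shortest route: 8–9–2–1–6 = 32.

32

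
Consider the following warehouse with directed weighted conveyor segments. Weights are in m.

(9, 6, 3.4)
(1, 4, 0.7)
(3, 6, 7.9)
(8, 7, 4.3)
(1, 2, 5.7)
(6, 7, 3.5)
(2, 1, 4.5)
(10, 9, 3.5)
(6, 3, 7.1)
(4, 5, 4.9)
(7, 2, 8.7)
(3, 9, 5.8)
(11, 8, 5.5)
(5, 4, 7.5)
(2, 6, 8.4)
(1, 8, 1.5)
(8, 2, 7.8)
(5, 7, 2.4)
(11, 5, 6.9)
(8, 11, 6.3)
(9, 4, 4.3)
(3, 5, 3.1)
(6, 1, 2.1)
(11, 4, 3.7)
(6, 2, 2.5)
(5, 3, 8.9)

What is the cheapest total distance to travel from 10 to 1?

9 m

Enumerating some paths:
10 - 9 - 6 - 1: 3.5+3.4+2.1 = 9
10 - 9 - 6 - 2 - 1: 3.5+3.4+2.5+4.5 = 13.9
Cheapest is 10 - 9 - 6 - 1 at 9 m.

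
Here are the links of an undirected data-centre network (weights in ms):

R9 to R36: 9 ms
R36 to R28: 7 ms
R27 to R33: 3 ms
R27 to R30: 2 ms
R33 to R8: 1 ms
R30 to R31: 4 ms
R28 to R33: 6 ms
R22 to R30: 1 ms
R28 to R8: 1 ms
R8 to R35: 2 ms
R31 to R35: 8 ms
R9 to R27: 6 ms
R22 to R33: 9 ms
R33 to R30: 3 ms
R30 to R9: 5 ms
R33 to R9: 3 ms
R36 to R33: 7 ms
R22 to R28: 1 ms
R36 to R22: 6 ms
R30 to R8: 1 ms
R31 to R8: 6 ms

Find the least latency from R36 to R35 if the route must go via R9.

15 ms

Best R36 to R9: R36–R9 costing 9
Best R9 to R35: R9–R33–R8–R35 costing 6
Total via R9: 9 + 6 = 15 ms.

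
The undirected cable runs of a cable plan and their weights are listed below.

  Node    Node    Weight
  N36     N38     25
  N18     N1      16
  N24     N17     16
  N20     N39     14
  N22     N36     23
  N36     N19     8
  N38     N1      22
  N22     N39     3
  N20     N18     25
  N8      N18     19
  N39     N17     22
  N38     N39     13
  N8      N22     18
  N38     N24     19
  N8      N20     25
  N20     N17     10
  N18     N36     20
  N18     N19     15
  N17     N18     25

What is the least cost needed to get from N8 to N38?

Running Dijkstra from N8:
N8: 0
N22: 18  (via N8)
N18: 19  (via N8)
N39: 21  (via N22)
N20: 25  (via N8)
N19: 34  (via N18)
N38: 34  (via N39)
Shortest route: N8 → N22 → N39 → N38 = 34.

34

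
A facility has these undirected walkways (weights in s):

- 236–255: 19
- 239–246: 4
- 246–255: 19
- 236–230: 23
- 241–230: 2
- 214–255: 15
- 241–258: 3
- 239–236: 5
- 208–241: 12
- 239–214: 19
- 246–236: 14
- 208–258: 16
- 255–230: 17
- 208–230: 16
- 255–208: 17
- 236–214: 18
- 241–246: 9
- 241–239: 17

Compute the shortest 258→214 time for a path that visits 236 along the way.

Shortest 258→236: 258 → 241 → 246 → 239 → 236 = 21
Best 236 to 214: 236 → 214 costing 18
Total via 236: 21 + 18 = 39 s.

39 s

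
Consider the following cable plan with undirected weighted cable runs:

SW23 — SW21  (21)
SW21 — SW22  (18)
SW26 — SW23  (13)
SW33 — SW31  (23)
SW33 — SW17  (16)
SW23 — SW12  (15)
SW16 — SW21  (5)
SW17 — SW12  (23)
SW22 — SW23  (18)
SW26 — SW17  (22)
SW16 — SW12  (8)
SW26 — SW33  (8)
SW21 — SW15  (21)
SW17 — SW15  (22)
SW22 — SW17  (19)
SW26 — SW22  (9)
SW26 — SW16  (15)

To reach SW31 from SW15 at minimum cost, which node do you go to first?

Compare a few routes:
SW15 - SW21 - SW16 - SW26 - SW33 - SW31: 21+5+15+8+23 = 72
SW15 - SW17 - SW26 - SW33 - SW31: 22+22+8+23 = 75
SW15 - SW17 - SW33 - SW31: 22+16+23 = 61
The minimum is 61 via SW15 - SW17 - SW33 - SW31.
So from SW15 the first move is to SW17.

SW17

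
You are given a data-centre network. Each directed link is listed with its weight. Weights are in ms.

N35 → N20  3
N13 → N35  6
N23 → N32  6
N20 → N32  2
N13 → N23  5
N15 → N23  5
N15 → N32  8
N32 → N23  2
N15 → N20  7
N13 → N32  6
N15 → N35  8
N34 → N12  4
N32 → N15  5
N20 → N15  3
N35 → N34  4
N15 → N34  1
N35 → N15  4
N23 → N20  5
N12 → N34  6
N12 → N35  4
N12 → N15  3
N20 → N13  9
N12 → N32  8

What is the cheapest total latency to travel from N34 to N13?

Settle nodes by increasing distance from N34:
N34: 0
N12: 4  (via N34)
N15: 7  (via N12)
N35: 8  (via N12)
N20: 11  (via N35)
N23: 12  (via N15)
N32: 12  (via N12)
N13: 20  (via N20)
Shortest route: N34 → N12 → N35 → N20 → N13 = 20 ms.

20 ms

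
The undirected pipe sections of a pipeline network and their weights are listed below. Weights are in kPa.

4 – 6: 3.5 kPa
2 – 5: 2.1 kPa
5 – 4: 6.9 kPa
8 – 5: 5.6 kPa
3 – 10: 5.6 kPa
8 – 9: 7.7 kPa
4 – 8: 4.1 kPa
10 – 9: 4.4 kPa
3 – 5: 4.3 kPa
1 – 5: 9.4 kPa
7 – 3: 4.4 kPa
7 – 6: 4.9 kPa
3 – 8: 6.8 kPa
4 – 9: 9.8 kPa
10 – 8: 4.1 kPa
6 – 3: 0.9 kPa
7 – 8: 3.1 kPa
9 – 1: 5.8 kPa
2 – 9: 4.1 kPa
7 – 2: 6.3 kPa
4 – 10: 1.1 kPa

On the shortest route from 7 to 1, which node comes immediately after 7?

Enumerating some paths:
7–2–9–1: 6.3+4.1+5.8 = 16.2
7–8–9–1: 3.1+7.7+5.8 = 16.6
The minimum is 16.2 kPa via 7–2–9–1.
So from 7 the first move is to 2.

2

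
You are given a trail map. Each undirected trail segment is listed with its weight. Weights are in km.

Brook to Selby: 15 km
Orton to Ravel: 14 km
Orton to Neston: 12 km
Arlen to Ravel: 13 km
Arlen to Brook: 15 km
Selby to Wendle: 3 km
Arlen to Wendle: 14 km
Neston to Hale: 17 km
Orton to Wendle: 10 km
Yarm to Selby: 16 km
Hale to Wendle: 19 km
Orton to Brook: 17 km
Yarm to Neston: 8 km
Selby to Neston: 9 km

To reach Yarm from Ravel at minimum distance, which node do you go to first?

Candidate routes:
Ravel → Orton → Wendle → Selby → Yarm: 14+10+3+16 = 43
Ravel → Orton → Neston → Yarm: 14+12+8 = 34
Ravel → Orton → Wendle → Selby → Neston → Yarm: 14+10+3+9+8 = 44
Cheapest is Ravel → Orton → Neston → Yarm at 34 km.
So from Ravel the first move is to Orton.

Orton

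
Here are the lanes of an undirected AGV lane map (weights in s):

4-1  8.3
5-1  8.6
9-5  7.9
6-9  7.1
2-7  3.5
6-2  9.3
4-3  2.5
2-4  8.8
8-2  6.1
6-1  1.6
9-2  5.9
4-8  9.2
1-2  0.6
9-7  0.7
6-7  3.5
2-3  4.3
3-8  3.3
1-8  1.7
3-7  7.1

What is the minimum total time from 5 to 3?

13.5 s

Compare a few routes:
5 → 1 → 8 → 3: 8.6+1.7+3.3 = 13.6
5 → 1 → 2 → 3: 8.6+0.6+4.3 = 13.5
5 → 9 → 7 → 3: 7.9+0.7+7.1 = 15.7
Cheapest is 5 → 1 → 2 → 3 at 13.5 s.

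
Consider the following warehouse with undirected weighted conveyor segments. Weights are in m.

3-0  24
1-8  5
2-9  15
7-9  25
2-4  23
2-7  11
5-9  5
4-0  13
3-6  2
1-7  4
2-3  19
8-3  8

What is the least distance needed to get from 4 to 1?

Enumerating some paths:
4 - 2 - 9 - 7 - 1: 23+15+25+4 = 67
4 - 0 - 3 - 8 - 1: 13+24+8+5 = 50
4 - 2 - 7 - 1: 23+11+4 = 38
4 - 2 - 3 - 8 - 1: 23+19+8+5 = 55
Cheapest is 4 - 2 - 7 - 1 at 38 m.

38 m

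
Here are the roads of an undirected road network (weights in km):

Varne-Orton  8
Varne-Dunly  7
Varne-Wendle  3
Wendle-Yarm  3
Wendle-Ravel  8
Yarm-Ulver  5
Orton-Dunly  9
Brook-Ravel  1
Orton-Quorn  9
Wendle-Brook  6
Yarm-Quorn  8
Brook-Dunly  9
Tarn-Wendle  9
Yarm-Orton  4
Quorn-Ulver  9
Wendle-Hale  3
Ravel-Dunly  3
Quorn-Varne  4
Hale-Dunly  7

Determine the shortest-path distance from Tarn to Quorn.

16 km

Enumerating some paths:
Tarn → Wendle → Varne → Quorn: 9+3+4 = 16
Tarn → Wendle → Yarm → Ulver → Quorn: 9+3+5+9 = 26
Tarn → Wendle → Yarm → Orton → Quorn: 9+3+4+9 = 25
Tarn → Wendle → Yarm → Quorn: 9+3+8 = 20
The minimum is 16 km via Tarn → Wendle → Varne → Quorn.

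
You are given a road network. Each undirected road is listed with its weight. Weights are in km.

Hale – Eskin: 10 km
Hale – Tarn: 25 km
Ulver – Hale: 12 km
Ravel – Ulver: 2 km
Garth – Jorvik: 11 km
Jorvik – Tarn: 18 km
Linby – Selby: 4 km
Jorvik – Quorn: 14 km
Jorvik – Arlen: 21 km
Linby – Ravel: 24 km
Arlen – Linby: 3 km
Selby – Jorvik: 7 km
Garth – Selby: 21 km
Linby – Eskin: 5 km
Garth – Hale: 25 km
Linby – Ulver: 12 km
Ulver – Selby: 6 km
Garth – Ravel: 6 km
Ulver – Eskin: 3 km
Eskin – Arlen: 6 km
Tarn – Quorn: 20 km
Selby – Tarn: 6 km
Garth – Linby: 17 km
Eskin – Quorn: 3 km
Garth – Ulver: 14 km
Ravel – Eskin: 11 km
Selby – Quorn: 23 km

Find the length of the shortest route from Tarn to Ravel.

Settle nodes by increasing distance from Tarn:
Tarn: 0
Selby: 6  (via Tarn)
Linby: 10  (via Selby)
Ulver: 12  (via Selby)
Arlen: 13  (via Linby)
Jorvik: 13  (via Selby)
Ravel: 14  (via Ulver)
Shortest route: Tarn → Selby → Ulver → Ravel = 14 km.

14 km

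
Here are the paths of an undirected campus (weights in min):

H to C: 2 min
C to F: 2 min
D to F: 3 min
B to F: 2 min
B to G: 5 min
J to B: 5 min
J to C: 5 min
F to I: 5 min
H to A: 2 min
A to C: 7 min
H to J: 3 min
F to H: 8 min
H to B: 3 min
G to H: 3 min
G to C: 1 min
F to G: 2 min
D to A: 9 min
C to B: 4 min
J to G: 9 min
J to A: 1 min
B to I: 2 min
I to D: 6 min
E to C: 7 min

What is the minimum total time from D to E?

12 min

Settle nodes by increasing distance from D:
D: 0
F: 3  (via D)
B: 5  (via F)
C: 5  (via F)
G: 5  (via F)
I: 6  (via D)
H: 7  (via C)
A: 9  (via D)
J: 10  (via B)
E: 12  (via C)
Shortest route: D → F → C → E = 12 min.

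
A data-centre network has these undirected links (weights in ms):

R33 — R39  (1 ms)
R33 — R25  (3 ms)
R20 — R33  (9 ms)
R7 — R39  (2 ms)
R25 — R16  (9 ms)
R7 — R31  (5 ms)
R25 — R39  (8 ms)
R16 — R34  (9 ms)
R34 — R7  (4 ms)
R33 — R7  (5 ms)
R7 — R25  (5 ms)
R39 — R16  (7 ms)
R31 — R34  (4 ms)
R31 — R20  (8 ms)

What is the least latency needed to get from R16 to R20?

17 ms

Compare a few routes:
R16 → R34 → R31 → R20: 9+4+8 = 21
R16 → R39 → R33 → R20: 7+1+9 = 17
Cheapest is R16 → R39 → R33 → R20 at 17 ms.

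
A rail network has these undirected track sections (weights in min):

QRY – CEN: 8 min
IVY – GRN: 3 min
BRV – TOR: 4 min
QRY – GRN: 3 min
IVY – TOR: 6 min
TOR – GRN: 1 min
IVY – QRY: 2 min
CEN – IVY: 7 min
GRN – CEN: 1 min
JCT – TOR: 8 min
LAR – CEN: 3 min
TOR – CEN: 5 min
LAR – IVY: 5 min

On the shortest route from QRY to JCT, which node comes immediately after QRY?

GRN

Enumerating some paths:
QRY–IVY–GRN–TOR–JCT: 2+3+1+8 = 14
QRY–GRN–TOR–JCT: 3+1+8 = 12
Cheapest is QRY–GRN–TOR–JCT at 12 min.
So from QRY the first move is to GRN.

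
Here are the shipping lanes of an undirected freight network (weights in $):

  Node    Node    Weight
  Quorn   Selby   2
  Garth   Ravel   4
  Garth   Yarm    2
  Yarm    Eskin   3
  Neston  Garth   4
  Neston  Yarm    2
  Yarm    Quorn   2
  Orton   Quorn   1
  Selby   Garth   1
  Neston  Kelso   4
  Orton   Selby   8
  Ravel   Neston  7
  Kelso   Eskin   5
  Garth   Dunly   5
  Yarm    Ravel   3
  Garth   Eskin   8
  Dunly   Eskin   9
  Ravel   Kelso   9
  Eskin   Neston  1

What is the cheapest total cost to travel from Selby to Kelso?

Settle nodes by increasing distance from Selby:
Selby: 0
Garth: 1  (via Selby)
Quorn: 2  (via Selby)
Orton: 3  (via Quorn)
Yarm: 3  (via Garth)
Neston: 5  (via Garth)
Ravel: 5  (via Garth)
Eskin: 6  (via Yarm)
Dunly: 6  (via Garth)
Kelso: 9  (via Neston)
Shortest route: Selby → Garth → Neston → Kelso = $9.

$9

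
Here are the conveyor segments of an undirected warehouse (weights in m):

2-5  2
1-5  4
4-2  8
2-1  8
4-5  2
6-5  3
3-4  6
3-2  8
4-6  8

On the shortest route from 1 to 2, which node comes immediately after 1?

5

Compare a few routes:
1 → 2: 8 = 8
1 → 5 → 2: 4+2 = 6
The minimum is 6 m via 1 → 5 → 2.
So from 1 the first move is to 5.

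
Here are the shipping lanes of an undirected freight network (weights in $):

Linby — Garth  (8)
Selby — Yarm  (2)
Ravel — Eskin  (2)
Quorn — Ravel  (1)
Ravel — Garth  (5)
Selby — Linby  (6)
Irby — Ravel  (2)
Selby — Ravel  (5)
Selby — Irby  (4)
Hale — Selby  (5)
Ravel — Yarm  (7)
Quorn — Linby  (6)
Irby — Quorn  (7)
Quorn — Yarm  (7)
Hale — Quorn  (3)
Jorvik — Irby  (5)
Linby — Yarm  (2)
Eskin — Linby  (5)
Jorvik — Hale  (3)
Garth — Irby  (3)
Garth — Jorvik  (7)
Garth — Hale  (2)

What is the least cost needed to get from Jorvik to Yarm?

Enumerating some paths:
Jorvik–Hale–Selby–Yarm: 3+5+2 = 10
Jorvik–Irby–Selby–Yarm: 5+4+2 = 11
Jorvik–Hale–Quorn–Yarm: 3+3+7 = 13
Cheapest is Jorvik–Hale–Selby–Yarm at $10.

$10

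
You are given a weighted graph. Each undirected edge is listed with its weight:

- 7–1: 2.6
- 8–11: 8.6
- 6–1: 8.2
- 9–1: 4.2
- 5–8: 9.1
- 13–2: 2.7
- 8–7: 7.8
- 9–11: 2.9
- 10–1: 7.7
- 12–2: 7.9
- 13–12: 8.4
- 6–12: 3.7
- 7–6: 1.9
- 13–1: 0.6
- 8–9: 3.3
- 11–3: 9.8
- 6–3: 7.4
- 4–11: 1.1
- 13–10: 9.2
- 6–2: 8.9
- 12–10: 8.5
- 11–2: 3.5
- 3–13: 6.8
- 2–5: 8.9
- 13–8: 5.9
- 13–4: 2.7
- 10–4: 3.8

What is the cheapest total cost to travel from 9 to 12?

Candidate routes:
9–1–7–6–12: 4.2+2.6+1.9+3.7 = 12.4
9–1–13–12: 4.2+0.6+8.4 = 13.2
Cheapest is 9–1–7–6–12 at 12.4.

12.4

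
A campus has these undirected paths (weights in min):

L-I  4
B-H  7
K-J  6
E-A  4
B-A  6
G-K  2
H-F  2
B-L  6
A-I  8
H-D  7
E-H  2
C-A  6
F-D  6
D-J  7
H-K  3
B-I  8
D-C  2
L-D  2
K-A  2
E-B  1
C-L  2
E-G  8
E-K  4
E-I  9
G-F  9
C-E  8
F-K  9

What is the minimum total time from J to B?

11 min

Candidate routes:
J–K–A–B: 6+2+6 = 14
J–K–A–E–B: 6+2+4+1 = 13
J–K–H–E–B: 6+3+2+1 = 12
J–K–E–B: 6+4+1 = 11
Cheapest is J–K–E–B at 11 min.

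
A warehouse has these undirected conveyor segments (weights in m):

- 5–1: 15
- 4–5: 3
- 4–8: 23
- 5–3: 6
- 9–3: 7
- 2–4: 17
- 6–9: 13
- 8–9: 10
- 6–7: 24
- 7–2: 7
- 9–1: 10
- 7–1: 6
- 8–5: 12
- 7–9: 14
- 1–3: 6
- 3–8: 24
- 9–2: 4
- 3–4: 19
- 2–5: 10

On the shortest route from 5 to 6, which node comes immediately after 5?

3

Compare a few routes:
5 → 8 → 9 → 6: 12+10+13 = 35
5 → 3 → 1 → 9 → 6: 6+6+10+13 = 35
5 → 3 → 9 → 6: 6+7+13 = 26
5 → 2 → 9 → 6: 10+4+13 = 27
The minimum is 26 m via 5 → 3 → 9 → 6.
So from 5 the first move is to 3.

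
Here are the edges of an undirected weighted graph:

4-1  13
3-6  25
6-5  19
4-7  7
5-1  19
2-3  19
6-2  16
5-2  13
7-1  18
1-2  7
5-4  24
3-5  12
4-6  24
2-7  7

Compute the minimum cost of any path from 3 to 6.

25

Shortest distances from 3:
3: 0
5: 12  (via 3)
2: 19  (via 3)
6: 25  (via 3)
Shortest route: 3 → 6 = 25.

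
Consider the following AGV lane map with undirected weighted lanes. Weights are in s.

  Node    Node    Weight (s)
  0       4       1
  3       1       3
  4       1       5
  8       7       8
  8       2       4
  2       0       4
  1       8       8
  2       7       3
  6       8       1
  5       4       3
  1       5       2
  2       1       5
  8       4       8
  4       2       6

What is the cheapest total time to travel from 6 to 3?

12 s

Candidate routes:
6 - 8 - 1 - 3: 1+8+3 = 12
6 - 8 - 2 - 1 - 3: 1+4+5+3 = 13
Cheapest is 6 - 8 - 1 - 3 at 12 s.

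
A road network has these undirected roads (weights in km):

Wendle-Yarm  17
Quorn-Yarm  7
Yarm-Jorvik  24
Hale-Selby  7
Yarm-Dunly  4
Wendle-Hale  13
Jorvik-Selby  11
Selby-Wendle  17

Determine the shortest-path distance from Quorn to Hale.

37 km

Candidate routes:
Quorn–Yarm–Wendle–Hale: 7+17+13 = 37
Quorn–Yarm–Wendle–Selby–Hale: 7+17+17+7 = 48
The minimum is 37 km via Quorn–Yarm–Wendle–Hale.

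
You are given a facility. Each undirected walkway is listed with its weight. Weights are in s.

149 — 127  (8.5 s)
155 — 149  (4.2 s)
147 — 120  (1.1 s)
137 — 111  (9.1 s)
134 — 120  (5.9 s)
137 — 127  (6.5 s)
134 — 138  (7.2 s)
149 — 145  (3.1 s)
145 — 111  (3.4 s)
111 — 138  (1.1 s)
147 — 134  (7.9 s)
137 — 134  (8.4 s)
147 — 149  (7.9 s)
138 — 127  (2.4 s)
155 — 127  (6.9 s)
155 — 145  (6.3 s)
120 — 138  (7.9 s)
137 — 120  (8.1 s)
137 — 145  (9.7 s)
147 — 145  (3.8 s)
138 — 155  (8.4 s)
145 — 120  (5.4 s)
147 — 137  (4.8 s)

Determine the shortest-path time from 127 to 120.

10.3 s

Shortest distances from 127:
127: 0
138: 2.4  (via 127)
111: 3.5  (via 138)
137: 6.5  (via 127)
155: 6.9  (via 127)
145: 6.9  (via 111)
149: 8.5  (via 127)
134: 9.6  (via 138)
120: 10.3  (via 138)
Shortest route: 127–138–120 = 10.3 s.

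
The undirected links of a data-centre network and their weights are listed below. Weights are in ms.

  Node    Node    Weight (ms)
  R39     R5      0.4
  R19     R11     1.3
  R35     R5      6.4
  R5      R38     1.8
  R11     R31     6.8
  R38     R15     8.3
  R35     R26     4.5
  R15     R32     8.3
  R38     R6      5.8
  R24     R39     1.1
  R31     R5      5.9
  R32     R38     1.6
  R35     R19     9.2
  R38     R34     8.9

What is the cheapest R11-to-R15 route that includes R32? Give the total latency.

24.4 ms

Best R11 to R32: R11 → R31 → R5 → R38 → R32 costing 16.1
Best R32 to R15: R32 → R15 costing 8.3
Total via R32: 16.1 + 8.3 = 24.4 ms.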